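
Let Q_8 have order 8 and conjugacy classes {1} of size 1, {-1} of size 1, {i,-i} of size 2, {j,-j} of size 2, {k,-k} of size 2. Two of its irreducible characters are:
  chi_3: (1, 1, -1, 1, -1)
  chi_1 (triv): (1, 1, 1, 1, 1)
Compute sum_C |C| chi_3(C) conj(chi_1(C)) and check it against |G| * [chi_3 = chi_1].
Sum = 0; so <chi_3, chi_1> = 0 (distinct irreducibles are orthogonal).

Proof sketch: Compute term by term over conjugacy classes (|C| * chi_3(C) * conj(chi_1(C))):
  1*(1)*conj(1) + 1*(1)*conj(1) + 2*(-1)*conj(1) + 2*(1)*conj(1) + 2*(-1)*conj(1)
  = (1) + (1) + (-2) + (2) + (-2)
  = 0.
Dividing by |G| = 8 gives 0/8 = 0, matching the row-orthogonality relation <chi_3, chi_1> = [chi_3 = chi_1].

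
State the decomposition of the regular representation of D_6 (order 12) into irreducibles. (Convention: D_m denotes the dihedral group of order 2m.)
Each irreducible V_i of dimension d_i appears with multiplicity d_i, i.e. rho_reg = (direct sum over all irreducibles V_i) d_i V_i. The irreducible dimensions for D_6 are 1, 1, 1, 1, 2, 2: 4 irreducibles of dimension 1, each with multiplicity 1; 2 irreducibles of dimension 2, each with multiplicity 2. Total dimension 4*1*1 + 2*2*2 = 12 = |G|.

Solution. General theorem: in the regular representation of a finite group G, each irreducible appears with multiplicity equal to its dimension. Check: dim(rho_reg) = sum d_i^2 = 1 + 1 + 1 + 1 + 4 + 4 = 12 = |G|.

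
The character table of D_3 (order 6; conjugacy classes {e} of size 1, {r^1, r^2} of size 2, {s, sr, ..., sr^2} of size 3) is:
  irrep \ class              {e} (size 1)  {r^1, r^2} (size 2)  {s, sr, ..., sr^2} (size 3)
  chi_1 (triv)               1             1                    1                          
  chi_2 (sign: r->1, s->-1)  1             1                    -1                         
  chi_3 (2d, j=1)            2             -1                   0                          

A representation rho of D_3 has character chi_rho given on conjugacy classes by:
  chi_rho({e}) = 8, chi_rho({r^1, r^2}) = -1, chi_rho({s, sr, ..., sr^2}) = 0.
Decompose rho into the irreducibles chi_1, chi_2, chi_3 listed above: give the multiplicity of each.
Multiplicities: chi_1: 1, chi_2: 1, chi_3: 3.

Use <chi_rho, chi> = (1/|G|) sum_C |C| * chi_rho(C) * conj(chi(C)) with |G| = 6 for each irreducible chi in the table:
  <chi_rho, chi_1> = (1/6)[1*(8)*conj(1) + 2*(-1)*conj(1) + 3*(0)*conj(1)]
      = (1/6)[(8) + (-2) + (0)] = 6/6 = 1
  <chi_rho, chi_2> = (1/6)[1*(8)*conj(1) + 2*(-1)*conj(1) + 3*(0)*conj(-1)]
      = (1/6)[(8) + (-2) + (0)] = 6/6 = 1
  <chi_rho, chi_3> = (1/6)[1*(8)*conj(2) + 2*(-1)*conj(-1) + 3*(0)*conj(0)]
      = (1/6)[(16) + (2) + (0)] = 18/6 = 3
Dimension check: dim(rho) = sum (mult * dim) = 1*1 + 1*1 + 3*2 = 8 = chi_rho(e) = 8.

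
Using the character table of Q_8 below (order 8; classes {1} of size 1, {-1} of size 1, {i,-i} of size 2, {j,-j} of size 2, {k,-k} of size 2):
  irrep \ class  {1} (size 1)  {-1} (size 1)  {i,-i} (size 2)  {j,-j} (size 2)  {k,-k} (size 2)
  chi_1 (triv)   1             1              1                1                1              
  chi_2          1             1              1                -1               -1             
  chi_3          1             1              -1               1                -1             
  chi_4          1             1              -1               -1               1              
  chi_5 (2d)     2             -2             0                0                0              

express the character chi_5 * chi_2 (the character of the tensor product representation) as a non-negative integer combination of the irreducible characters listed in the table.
chi_5 tensor chi_2 = chi_5 (all other irreducibles have multiplicity 0).

Solution. The character of a tensor product is the pointwise product (chi_5 * chi_2)(C) = chi_5(C) * chi_2(C):
  {1}: (2)*(1), {-1}: (-2)*(1), {i,-i}: (0)*(1), {j,-j}: (0)*(-1), {k,-k}: (0)*(-1)
so (chi_5 * chi_2) takes values
  {1} -> 2, {-1} -> -2, {i,-i} -> 0, {j,-j} -> 0, {k,-k} -> 0.
Now take the inner product of this character with each irreducible chi from the table, <chi_5*chi_2, chi> = (1/8) sum_C |C| (chi_5*chi_2)(C) conj(chi(C)):
  <chi_5*chi_2, chi_1> = (1/8)[1*(2)*conj(1) + 1*(-2)*conj(1) + 2*(0)*conj(1) + 2*(0)*conj(1) + 2*(0)*conj(1)]
      = (1/8)[(2) + (-2) + (0) + (0) + (0)] = 0/8 = 0
  <chi_5*chi_2, chi_2> = (1/8)[1*(2)*conj(1) + 1*(-2)*conj(1) + 2*(0)*conj(1) + 2*(0)*conj(-1) + 2*(0)*conj(-1)]
      = (1/8)[(2) + (-2) + (0) + (0) + (0)] = 0/8 = 0
  <chi_5*chi_2, chi_3> = (1/8)[1*(2)*conj(1) + 1*(-2)*conj(1) + 2*(0)*conj(-1) + 2*(0)*conj(1) + 2*(0)*conj(-1)]
      = (1/8)[(2) + (-2) + (0) + (0) + (0)] = 0/8 = 0
  <chi_5*chi_2, chi_4> = (1/8)[1*(2)*conj(1) + 1*(-2)*conj(1) + 2*(0)*conj(-1) + 2*(0)*conj(-1) + 2*(0)*conj(1)]
      = (1/8)[(2) + (-2) + (0) + (0) + (0)] = 0/8 = 0
  <chi_5*chi_2, chi_5> = (1/8)[1*(2)*conj(2) + 1*(-2)*conj(-2) + 2*(0)*conj(0) + 2*(0)*conj(0) + 2*(0)*conj(0)]
      = (1/8)[(4) + (4) + (0) + (0) + (0)] = 8/8 = 1
Hence the multiplicities are chi_5: 1. Dimension check: dim(chi_5)*dim(chi_2) = 2*1 = 2 and sum (mult * dim) = 1*2 = 2.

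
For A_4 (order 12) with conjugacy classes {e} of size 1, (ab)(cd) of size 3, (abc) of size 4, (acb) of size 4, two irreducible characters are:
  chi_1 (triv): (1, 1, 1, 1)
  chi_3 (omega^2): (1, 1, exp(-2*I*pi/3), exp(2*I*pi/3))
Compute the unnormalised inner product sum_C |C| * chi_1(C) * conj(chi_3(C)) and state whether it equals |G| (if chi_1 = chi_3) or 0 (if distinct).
Sum = 0; so <chi_1, chi_3> = 0 (distinct irreducibles are orthogonal).

Justification: Compute term by term over conjugacy classes (|C| * chi_1(C) * conj(chi_3(C))):
  1*(1)*conj(1) + 3*(1)*conj(1) + 4*(1)*conj(exp(-2*I*pi/3)) + 4*(1)*conj(exp(2*I*pi/3))
  = (1) + (3) + (4*exp(2*I*pi/3)) + (4*exp(-2*I*pi/3))
  = 0.
(Exp terms are combined using exp(i*s)*conj(exp(i*t)) = exp(i*(s-t)), and sums of them are collapsed using the identity that for every m > 1 the m distinct m-th roots of unity sum to 0, e.g. 1 + exp(2*I*pi/3) + exp(-2*I*pi/3) = 0.)
Dividing by |G| = 12 gives 0/12 = 0, matching the row-orthogonality relation <chi_1, chi_3> = [chi_1 = chi_3].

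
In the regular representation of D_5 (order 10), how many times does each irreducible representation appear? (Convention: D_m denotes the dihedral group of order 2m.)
Each irreducible V_i of dimension d_i appears with multiplicity d_i, i.e. rho_reg = (direct sum over all irreducibles V_i) d_i V_i. The irreducible dimensions for D_5 are 1, 1, 2, 2: 2 irreducibles of dimension 1, each with multiplicity 1; 2 irreducibles of dimension 2, each with multiplicity 2. Total dimension 2*1*1 + 2*2*2 = 10 = |G|.

Details: General theorem: in the regular representation of a finite group G, each irreducible appears with multiplicity equal to its dimension. Check: dim(rho_reg) = sum d_i^2 = 1 + 1 + 4 + 4 = 10 = |G|.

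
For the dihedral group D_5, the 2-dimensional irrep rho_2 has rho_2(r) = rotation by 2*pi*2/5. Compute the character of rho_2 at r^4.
chi_{rho_2}(r^4) = 2*cos(2*pi*2*4/5) = -sqrt(5)/2 - 1/2

rho_2(r^4) is rotation by angle 2*pi*2*4/5, whose trace is 2*cos(2*pi*2*4/5) = -sqrt(5)/2 - 1/2.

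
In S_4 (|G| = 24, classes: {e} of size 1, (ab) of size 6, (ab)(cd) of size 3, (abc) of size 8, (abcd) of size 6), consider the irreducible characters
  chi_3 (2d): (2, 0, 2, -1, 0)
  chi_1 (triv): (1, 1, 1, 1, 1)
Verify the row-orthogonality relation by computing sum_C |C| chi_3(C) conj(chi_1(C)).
Sum = 0; so <chi_3, chi_1> = 0 (distinct irreducibles are orthogonal).

Derivation: Compute term by term over conjugacy classes (|C| * chi_3(C) * conj(chi_1(C))):
  1*(2)*conj(1) + 6*(0)*conj(1) + 3*(2)*conj(1) + 8*(-1)*conj(1) + 6*(0)*conj(1)
  = (2) + (0) + (6) + (-8) + (0)
  = 0.
Dividing by |G| = 24 gives 0/24 = 0, matching the row-orthogonality relation <chi_3, chi_1> = [chi_3 = chi_1].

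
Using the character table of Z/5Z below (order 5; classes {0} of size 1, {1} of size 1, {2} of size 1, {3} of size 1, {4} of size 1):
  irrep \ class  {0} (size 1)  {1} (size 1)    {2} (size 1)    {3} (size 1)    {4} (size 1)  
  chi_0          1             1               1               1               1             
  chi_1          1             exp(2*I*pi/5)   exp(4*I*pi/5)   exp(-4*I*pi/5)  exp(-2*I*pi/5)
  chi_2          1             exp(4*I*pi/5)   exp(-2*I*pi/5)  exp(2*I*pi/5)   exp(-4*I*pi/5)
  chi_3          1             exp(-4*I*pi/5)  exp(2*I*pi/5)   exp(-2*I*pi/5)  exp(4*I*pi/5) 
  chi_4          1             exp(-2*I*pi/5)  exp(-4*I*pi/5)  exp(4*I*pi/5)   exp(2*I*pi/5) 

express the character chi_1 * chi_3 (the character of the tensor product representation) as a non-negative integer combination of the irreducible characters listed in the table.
chi_1 tensor chi_3 = chi_4 (all other irreducibles have multiplicity 0).

Why: The character of a tensor product is the pointwise product (chi_1 * chi_3)(C) = chi_1(C) * chi_3(C):
  {0}: (1)*(1), {1}: (exp(2*I*pi/5))*(exp(-4*I*pi/5)), {2}: (exp(4*I*pi/5))*(exp(2*I*pi/5)), {3}: (exp(-4*I*pi/5))*(exp(-2*I*pi/5)), {4}: (exp(-2*I*pi/5))*(exp(4*I*pi/5))
so (chi_1 * chi_3) takes values
  {0} -> 1, {1} -> exp(-2*I*pi/5), {2} -> exp(-4*I*pi/5), {3} -> exp(4*I*pi/5), {4} -> exp(2*I*pi/5).
Now take the inner product of this character with each irreducible chi from the table, <chi_1*chi_3, chi> = (1/5) sum_C |C| (chi_1*chi_3)(C) conj(chi(C)):
  <chi_1*chi_3, chi_0> = (1/5)[1*(1)*conj(1) + 1*(exp(-2*I*pi/5))*conj(1) + 1*(exp(-4*I*pi/5))*conj(1) + 1*(exp(4*I*pi/5))*conj(1) + 1*(exp(2*I*pi/5))*conj(1)]
      = (1/5)[(1) + (exp(-2*I*pi/5)) + (exp(-4*I*pi/5)) + (exp(4*I*pi/5)) + (exp(2*I*pi/5))] = 0/5 = 0
  <chi_1*chi_3, chi_1> = (1/5)[1*(1)*conj(1) + 1*(exp(-2*I*pi/5))*conj(exp(2*I*pi/5)) + 1*(exp(-4*I*pi/5))*conj(exp(4*I*pi/5)) + 1*(exp(4*I*pi/5))*conj(exp(-4*I*pi/5)) + 1*(exp(2*I*pi/5))*conj(exp(-2*I*pi/5))]
      = (1/5)[(1) + (exp(-4*I*pi/5)) + (exp(2*I*pi/5)) + (exp(-2*I*pi/5)) + (exp(4*I*pi/5))] = 0/5 = 0
  <chi_1*chi_3, chi_2> = (1/5)[1*(1)*conj(1) + 1*(exp(-2*I*pi/5))*conj(exp(4*I*pi/5)) + 1*(exp(-4*I*pi/5))*conj(exp(-2*I*pi/5)) + 1*(exp(4*I*pi/5))*conj(exp(2*I*pi/5)) + 1*(exp(2*I*pi/5))*conj(exp(-4*I*pi/5))]
      = (1/5)[(1) + (exp(4*I*pi/5)) + (exp(-2*I*pi/5)) + (exp(2*I*pi/5)) + (exp(-4*I*pi/5))] = 0/5 = 0
  <chi_1*chi_3, chi_3> = (1/5)[1*(1)*conj(1) + 1*(exp(-2*I*pi/5))*conj(exp(-4*I*pi/5)) + 1*(exp(-4*I*pi/5))*conj(exp(2*I*pi/5)) + 1*(exp(4*I*pi/5))*conj(exp(-2*I*pi/5)) + 1*(exp(2*I*pi/5))*conj(exp(4*I*pi/5))]
      = (1/5)[(1) + (exp(2*I*pi/5)) + (exp(4*I*pi/5)) + (exp(-4*I*pi/5)) + (exp(-2*I*pi/5))] = 0/5 = 0
  <chi_1*chi_3, chi_4> = (1/5)[1*(1)*conj(1) + 1*(exp(-2*I*pi/5))*conj(exp(-2*I*pi/5)) + 1*(exp(-4*I*pi/5))*conj(exp(-4*I*pi/5)) + 1*(exp(4*I*pi/5))*conj(exp(4*I*pi/5)) + 1*(exp(2*I*pi/5))*conj(exp(2*I*pi/5))]
      = (1/5)[(1) + (1) + (1) + (1) + (1)] = 5/5 = 1
(Exp terms are combined using exp(i*s)*conj(exp(i*t)) = exp(i*(s-t)), and sums of them are collapsed using the identity that for every m > 1 the m distinct m-th roots of unity sum to 0, e.g. 1 + exp(2*I*pi/3) + exp(-2*I*pi/3) = 0.)
Hence the multiplicities are chi_4: 1. Dimension check: dim(chi_1)*dim(chi_3) = 1*1 = 1 and sum (mult * dim) = 1*1 = 1.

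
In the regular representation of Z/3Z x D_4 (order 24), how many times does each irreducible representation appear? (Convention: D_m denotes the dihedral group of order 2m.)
Each irreducible V_i of dimension d_i appears with multiplicity d_i, i.e. rho_reg = (direct sum over all irreducibles V_i) d_i V_i. The irreducible dimensions for Z/3Z x D_4 are 1, 1, 1, 1, 1, 1, 1, 1, 1, 1, 1, 1, 2, 2, 2: 12 irreducibles of dimension 1, each with multiplicity 1; 3 irreducibles of dimension 2, each with multiplicity 2. Total dimension 12*1*1 + 3*2*2 = 24 = |G|.

Explanation: General theorem: in the regular representation of a finite group G, each irreducible appears with multiplicity equal to its dimension. Check: dim(rho_reg) = sum d_i^2 = 1 + 1 + 1 + 1 + 1 + 1 + 1 + 1 + 1 + 1 + 1 + 1 + 4 + 4 + 4 = 24 = |G|.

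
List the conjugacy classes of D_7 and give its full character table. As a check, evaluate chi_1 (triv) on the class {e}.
Conjugacy classes: {e} of size 1, {r^1, r^6} of size 2, {r^2, r^5} of size 2, {r^3, r^4} of size 2, {s, sr, ..., sr^6} of size 7.
Character table:
  irrep \ class              {e} (size 1)  {r^1, r^6} (size 2)  {r^2, r^5} (size 2)  {r^3, r^4} (size 2)  {s, sr, ..., sr^6} (size 7)
  chi_1 (triv)               1             1                    1                    1                    1                          
  chi_2 (sign: r->1, s->-1)  1             1                    1                    1                    -1                         
  chi_3 (2d, j=1)            2             2*cos(2*pi/7)        -2*cos(3*pi/7)       -2*cos(pi/7)         0                          
  chi_4 (2d, j=2)            2             -2*cos(3*pi/7)       -2*cos(pi/7)         2*cos(2*pi/7)        0                          
  chi_5 (2d, j=3)            2             -2*cos(pi/7)         2*cos(2*pi/7)        -2*cos(3*pi/7)       0                          

Spot check: chi_1 (triv) on {e} = 1.

Explanation: D_7 has order 2*7 = 14 with 5 conjugacy classes, hence 5 irreducibles. Sum of squared dims 1 + 1 + 4 + 4 + 4 = 14 = |G|. Linear characters come from the abelianisation; the 2-dimensional irreps have character r^k -> 2*cos(2*pi*j*k/7), reflections -> 0.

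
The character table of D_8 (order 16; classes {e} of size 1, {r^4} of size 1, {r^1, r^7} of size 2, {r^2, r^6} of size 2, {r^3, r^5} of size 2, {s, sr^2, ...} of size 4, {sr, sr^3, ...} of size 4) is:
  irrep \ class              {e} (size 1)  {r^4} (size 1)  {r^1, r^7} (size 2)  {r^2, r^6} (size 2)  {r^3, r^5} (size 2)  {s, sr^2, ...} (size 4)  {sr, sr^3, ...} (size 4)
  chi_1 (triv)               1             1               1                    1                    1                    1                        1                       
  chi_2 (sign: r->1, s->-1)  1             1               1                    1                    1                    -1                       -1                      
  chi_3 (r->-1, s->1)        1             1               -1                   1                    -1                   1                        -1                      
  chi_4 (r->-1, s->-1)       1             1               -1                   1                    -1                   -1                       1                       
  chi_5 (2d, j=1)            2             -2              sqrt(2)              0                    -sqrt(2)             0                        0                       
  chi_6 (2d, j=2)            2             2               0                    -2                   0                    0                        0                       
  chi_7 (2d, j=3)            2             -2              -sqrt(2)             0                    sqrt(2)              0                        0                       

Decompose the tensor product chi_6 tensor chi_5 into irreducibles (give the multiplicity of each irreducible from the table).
chi_6 tensor chi_5 = chi_5 + chi_7 (all other irreducibles have multiplicity 0).

Reasoning: The character of a tensor product is the pointwise product (chi_6 * chi_5)(C) = chi_6(C) * chi_5(C):
  {e}: (2)*(2), {r^4}: (2)*(-2), {r^1, r^7}: (0)*(sqrt(2)), {r^2, r^6}: (-2)*(0), {r^3, r^5}: (0)*(-sqrt(2)), {s, sr^2, ...}: (0)*(0), {sr, sr^3, ...}: (0)*(0)
so (chi_6 * chi_5) takes values
  {e} -> 4, {r^4} -> -4, {r^1, r^7} -> 0, {r^2, r^6} -> 0, {r^3, r^5} -> 0, {s, sr^2, ...} -> 0, {sr, sr^3, ...} -> 0.
Now take the inner product of this character with each irreducible chi from the table, <chi_6*chi_5, chi> = (1/16) sum_C |C| (chi_6*chi_5)(C) conj(chi(C)):
  <chi_6*chi_5, chi_1> = (1/16)[1*(4)*conj(1) + 1*(-4)*conj(1) + 2*(0)*conj(1) + 2*(0)*conj(1) + 2*(0)*conj(1) + 4*(0)*conj(1) + 4*(0)*conj(1)]
      = (1/16)[(4) + (-4) + (0) + (0) + (0) + (0) + (0)] = 0/16 = 0
  <chi_6*chi_5, chi_2> = (1/16)[1*(4)*conj(1) + 1*(-4)*conj(1) + 2*(0)*conj(1) + 2*(0)*conj(1) + 2*(0)*conj(1) + 4*(0)*conj(-1) + 4*(0)*conj(-1)]
      = (1/16)[(4) + (-4) + (0) + (0) + (0) + (0) + (0)] = 0/16 = 0
  <chi_6*chi_5, chi_3> = (1/16)[1*(4)*conj(1) + 1*(-4)*conj(1) + 2*(0)*conj(-1) + 2*(0)*conj(1) + 2*(0)*conj(-1) + 4*(0)*conj(1) + 4*(0)*conj(-1)]
      = (1/16)[(4) + (-4) + (0) + (0) + (0) + (0) + (0)] = 0/16 = 0
  <chi_6*chi_5, chi_4> = (1/16)[1*(4)*conj(1) + 1*(-4)*conj(1) + 2*(0)*conj(-1) + 2*(0)*conj(1) + 2*(0)*conj(-1) + 4*(0)*conj(-1) + 4*(0)*conj(1)]
      = (1/16)[(4) + (-4) + (0) + (0) + (0) + (0) + (0)] = 0/16 = 0
  <chi_6*chi_5, chi_5> = (1/16)[1*(4)*conj(2) + 1*(-4)*conj(-2) + 2*(0)*conj(sqrt(2)) + 2*(0)*conj(0) + 2*(0)*conj(-sqrt(2)) + 4*(0)*conj(0) + 4*(0)*conj(0)]
      = (1/16)[(8) + (8) + (0) + (0) + (0) + (0) + (0)] = 16/16 = 1
  <chi_6*chi_5, chi_6> = (1/16)[1*(4)*conj(2) + 1*(-4)*conj(2) + 2*(0)*conj(0) + 2*(0)*conj(-2) + 2*(0)*conj(0) + 4*(0)*conj(0) + 4*(0)*conj(0)]
      = (1/16)[(8) + (-8) + (0) + (0) + (0) + (0) + (0)] = 0/16 = 0
  <chi_6*chi_5, chi_7> = (1/16)[1*(4)*conj(2) + 1*(-4)*conj(-2) + 2*(0)*conj(-sqrt(2)) + 2*(0)*conj(0) + 2*(0)*conj(sqrt(2)) + 4*(0)*conj(0) + 4*(0)*conj(0)]
      = (1/16)[(8) + (8) + (0) + (0) + (0) + (0) + (0)] = 16/16 = 1
Hence the multiplicities are chi_5: 1, chi_7: 1. Dimension check: dim(chi_6)*dim(chi_5) = 2*2 = 4 and sum (mult * dim) = 1*2 + 1*2 = 4.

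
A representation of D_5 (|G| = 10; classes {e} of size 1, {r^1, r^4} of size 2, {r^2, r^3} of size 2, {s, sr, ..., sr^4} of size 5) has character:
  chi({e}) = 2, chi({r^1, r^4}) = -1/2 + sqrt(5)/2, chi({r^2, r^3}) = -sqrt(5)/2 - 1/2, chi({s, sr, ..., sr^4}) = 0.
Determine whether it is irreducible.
Irreducible: <chi, chi> = 1.

<chi, chi> = (1/|G|) sum_C |C| * |chi(C)|^2 = (1/10)[1*|2|^2 + 2*|-1/2 + sqrt(5)/2|^2 + 2*|-sqrt(5)/2 - 1/2|^2 + 5*|0|^2]
  = (1/10)[(4) + (3 - sqrt(5)) + (sqrt(5) + 3) + (0)] = 10/10 = 1.
A character is irreducible iff <chi, chi> = 1, so this representation is irreducible.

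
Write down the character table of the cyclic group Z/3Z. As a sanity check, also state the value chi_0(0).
Character table of Z/3Z (irreps indexed chi_0,...,chi_2 with chi_k(m) = zeta_3^(k*m), zeta_3 = exp(2*pi*i/3)):
  irrep \ class  {0} (size 1)  {1} (size 1)    {2} (size 1)  
  chi_0          1             1               1             
  chi_1          1             exp(2*I*pi/3)   exp(-2*I*pi/3)
  chi_2          1             exp(-2*I*pi/3)  exp(2*I*pi/3) 

Spot check: chi_0(0) = zeta_3^(0*0) = zeta_3^0 = 1.

Details: Z/3Z is abelian, so all 3 irreducible complex representations are 1-dimensional. They are given by chi_k(m) = zeta_3^(k*m) for k = 0,...,2. Row orthogonality: sum_m chi_k(m) conj(chi_l(m)) = 3 * [k = l].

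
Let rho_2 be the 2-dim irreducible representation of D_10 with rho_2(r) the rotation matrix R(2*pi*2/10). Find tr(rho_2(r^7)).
chi_{rho_2}(r^7) = 2*cos(2*pi*2*7/10) = -sqrt(5)/2 - 1/2

Solution. rho_2(r^7) is rotation by angle 2*pi*2*7/10, whose trace is 2*cos(2*pi*2*7/10) = -sqrt(5)/2 - 1/2.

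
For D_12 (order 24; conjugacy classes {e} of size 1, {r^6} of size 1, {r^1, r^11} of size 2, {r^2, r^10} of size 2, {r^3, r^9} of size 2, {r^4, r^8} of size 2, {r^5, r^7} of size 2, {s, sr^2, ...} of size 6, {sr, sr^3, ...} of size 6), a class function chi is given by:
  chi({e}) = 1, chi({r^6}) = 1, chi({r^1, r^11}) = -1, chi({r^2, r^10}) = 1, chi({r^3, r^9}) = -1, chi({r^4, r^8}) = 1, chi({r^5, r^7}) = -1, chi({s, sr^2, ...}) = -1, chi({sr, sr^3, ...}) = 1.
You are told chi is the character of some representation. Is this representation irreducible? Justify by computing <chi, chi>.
Irreducible: <chi, chi> = 1.

Details: <chi, chi> = (1/|G|) sum_C |C| * |chi(C)|^2 = (1/24)[1*|1|^2 + 1*|1|^2 + 2*|-1|^2 + 2*|1|^2 + 2*|-1|^2 + 2*|1|^2 + 2*|-1|^2 + 6*|-1|^2 + 6*|1|^2]
  = (1/24)[(1) + (1) + (2) + (2) + (2) + (2) + (2) + (6) + (6)] = 24/24 = 1.
A character is irreducible iff <chi, chi> = 1, so this representation is irreducible.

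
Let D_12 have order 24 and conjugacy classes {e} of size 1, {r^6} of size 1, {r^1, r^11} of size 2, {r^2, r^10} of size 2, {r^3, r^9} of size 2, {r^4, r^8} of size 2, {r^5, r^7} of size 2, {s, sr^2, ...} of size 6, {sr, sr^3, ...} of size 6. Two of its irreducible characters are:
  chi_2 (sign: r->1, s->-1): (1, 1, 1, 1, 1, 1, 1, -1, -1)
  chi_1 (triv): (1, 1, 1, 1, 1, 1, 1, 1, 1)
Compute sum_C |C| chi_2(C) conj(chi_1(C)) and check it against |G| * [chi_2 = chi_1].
Sum = 0; so <chi_2, chi_1> = 0 (distinct irreducibles are orthogonal).

Working: Compute term by term over conjugacy classes (|C| * chi_2(C) * conj(chi_1(C))):
  1*(1)*conj(1) + 1*(1)*conj(1) + 2*(1)*conj(1) + 2*(1)*conj(1) + 2*(1)*conj(1) + 2*(1)*conj(1) + 2*(1)*conj(1) + 6*(-1)*conj(1) + 6*(-1)*conj(1)
  = (1) + (1) + (2) + (2) + (2) + (2) + (2) + (-6) + (-6)
  = 0.
Dividing by |G| = 24 gives 0/24 = 0, matching the row-orthogonality relation <chi_2, chi_1> = [chi_2 = chi_1].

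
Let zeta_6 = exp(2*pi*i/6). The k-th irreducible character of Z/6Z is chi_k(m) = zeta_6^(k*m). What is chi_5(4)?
chi_5(4) = zeta_6^20 = exp(2*I*pi/3)

Solution. chi_5(4) = zeta_6^(5*4) = zeta_6^20. Since zeta_6^6 = 1, this equals zeta_6^2 = exp(2*pi*i*2/6) = exp(2*I*pi/3).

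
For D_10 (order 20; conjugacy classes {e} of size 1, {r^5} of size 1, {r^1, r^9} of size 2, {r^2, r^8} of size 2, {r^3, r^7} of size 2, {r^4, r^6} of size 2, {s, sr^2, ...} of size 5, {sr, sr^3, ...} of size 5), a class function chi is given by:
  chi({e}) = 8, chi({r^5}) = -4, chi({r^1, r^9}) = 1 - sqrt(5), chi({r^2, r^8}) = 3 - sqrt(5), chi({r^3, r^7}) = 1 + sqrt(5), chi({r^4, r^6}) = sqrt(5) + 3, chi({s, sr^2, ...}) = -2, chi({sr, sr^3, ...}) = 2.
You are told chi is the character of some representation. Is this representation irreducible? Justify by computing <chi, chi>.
Not irreducible (reducible): <chi, chi> = 10 > 1.

Details: <chi, chi> = (1/|G|) sum_C |C| * |chi(C)|^2 = (1/20)[1*|8|^2 + 1*|-4|^2 + 2*|1 - sqrt(5)|^2 + 2*|3 - sqrt(5)|^2 + 2*|1 + sqrt(5)|^2 + 2*|sqrt(5) + 3|^2 + 5*|-2|^2 + 5*|2|^2]
  = (1/20)[(64) + (16) + (12 - 4*sqrt(5)) + (28 - 12*sqrt(5)) + (4*sqrt(5) + 12) + (12*sqrt(5) + 28) + (20) + (20)] = 200/20 = 10.
A character is irreducible iff <chi, chi> = 1, so this representation is reducible.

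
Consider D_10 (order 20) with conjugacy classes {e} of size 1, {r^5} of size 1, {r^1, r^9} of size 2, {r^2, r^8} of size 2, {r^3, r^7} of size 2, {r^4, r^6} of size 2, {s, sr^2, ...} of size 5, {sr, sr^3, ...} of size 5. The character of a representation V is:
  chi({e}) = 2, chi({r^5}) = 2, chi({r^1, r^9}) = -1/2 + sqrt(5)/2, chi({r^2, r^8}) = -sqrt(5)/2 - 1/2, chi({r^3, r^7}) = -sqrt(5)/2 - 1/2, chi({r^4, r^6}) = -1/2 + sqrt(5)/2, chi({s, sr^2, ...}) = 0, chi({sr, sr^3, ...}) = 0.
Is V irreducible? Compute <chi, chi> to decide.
Irreducible: <chi, chi> = 1.

Why: <chi, chi> = (1/|G|) sum_C |C| * |chi(C)|^2 = (1/20)[1*|2|^2 + 1*|2|^2 + 2*|-1/2 + sqrt(5)/2|^2 + 2*|-sqrt(5)/2 - 1/2|^2 + 2*|-sqrt(5)/2 - 1/2|^2 + 2*|-1/2 + sqrt(5)/2|^2 + 5*|0|^2 + 5*|0|^2]
  = (1/20)[(4) + (4) + (3 - sqrt(5)) + (sqrt(5) + 3) + (sqrt(5) + 3) + (3 - sqrt(5)) + (0) + (0)] = 20/20 = 1.
A character is irreducible iff <chi, chi> = 1, so this representation is irreducible.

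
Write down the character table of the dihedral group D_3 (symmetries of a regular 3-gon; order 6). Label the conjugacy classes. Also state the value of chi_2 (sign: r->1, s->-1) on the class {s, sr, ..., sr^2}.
Conjugacy classes: {e} of size 1, {r^1, r^2} of size 2, {s, sr, ..., sr^2} of size 3.
Character table:
  irrep \ class              {e} (size 1)  {r^1, r^2} (size 2)  {s, sr, ..., sr^2} (size 3)
  chi_1 (triv)               1             1                    1                          
  chi_2 (sign: r->1, s->-1)  1             1                    -1                         
  chi_3 (2d, j=1)            2             -1                   0                          

Spot check: chi_2 (sign: r->1, s->-1) on {s, sr, ..., sr^2} = -1.

Solution. D_3 has order 2*3 = 6 with 3 conjugacy classes, hence 3 irreducibles. Sum of squared dims 1 + 1 + 4 = 6 = |G|. Linear characters come from the abelianisation; the 2-dimensional irreps have character r^k -> 2*cos(2*pi*j*k/3), reflections -> 0.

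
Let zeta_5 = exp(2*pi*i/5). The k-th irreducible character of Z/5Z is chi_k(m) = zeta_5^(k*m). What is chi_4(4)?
chi_4(4) = zeta_5^16 = exp(2*I*pi/5)

chi_4(4) = zeta_5^(4*4) = zeta_5^16. Since zeta_5^5 = 1, this equals zeta_5^1 = exp(2*pi*i*1/5) = exp(2*I*pi/5).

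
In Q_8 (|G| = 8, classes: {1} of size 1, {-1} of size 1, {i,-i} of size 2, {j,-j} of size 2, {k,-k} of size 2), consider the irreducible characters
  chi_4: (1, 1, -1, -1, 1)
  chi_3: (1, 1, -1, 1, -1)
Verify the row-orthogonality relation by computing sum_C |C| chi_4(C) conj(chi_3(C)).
Sum = 0; so <chi_4, chi_3> = 0 (distinct irreducibles are orthogonal).

Details: Compute term by term over conjugacy classes (|C| * chi_4(C) * conj(chi_3(C))):
  1*(1)*conj(1) + 1*(1)*conj(1) + 2*(-1)*conj(-1) + 2*(-1)*conj(1) + 2*(1)*conj(-1)
  = (1) + (1) + (2) + (-2) + (-2)
  = 0.
Dividing by |G| = 8 gives 0/8 = 0, matching the row-orthogonality relation <chi_4, chi_3> = [chi_4 = chi_3].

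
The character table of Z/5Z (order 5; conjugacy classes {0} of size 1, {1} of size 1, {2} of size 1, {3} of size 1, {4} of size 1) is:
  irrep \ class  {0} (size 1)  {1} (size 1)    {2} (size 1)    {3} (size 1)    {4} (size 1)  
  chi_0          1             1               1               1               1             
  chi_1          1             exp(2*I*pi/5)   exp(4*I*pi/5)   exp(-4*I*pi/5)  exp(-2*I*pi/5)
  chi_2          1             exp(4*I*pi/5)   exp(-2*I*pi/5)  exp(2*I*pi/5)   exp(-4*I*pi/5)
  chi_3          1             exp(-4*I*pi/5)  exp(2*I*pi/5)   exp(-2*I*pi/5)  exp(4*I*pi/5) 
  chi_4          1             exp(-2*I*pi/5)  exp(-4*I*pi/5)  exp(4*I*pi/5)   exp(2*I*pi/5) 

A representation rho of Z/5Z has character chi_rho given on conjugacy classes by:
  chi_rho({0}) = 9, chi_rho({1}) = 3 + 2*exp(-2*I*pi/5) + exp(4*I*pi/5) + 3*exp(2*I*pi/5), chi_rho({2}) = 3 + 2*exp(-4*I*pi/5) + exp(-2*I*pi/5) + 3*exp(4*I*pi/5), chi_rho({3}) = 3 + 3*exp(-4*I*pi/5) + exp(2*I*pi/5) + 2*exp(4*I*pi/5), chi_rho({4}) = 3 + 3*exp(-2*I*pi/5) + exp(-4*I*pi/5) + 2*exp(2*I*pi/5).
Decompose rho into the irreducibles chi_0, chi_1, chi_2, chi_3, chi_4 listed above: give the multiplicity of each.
Multiplicities: chi_0: 3, chi_1: 3, chi_2: 1, chi_3: 0, chi_4: 2.

Argument: Use <chi_rho, chi> = (1/|G|) sum_C |C| * chi_rho(C) * conj(chi(C)) with |G| = 5 for each irreducible chi in the table:
  <chi_rho, chi_0> = (1/5)[1*(9)*conj(1) + 1*(3 + 2*exp(-2*I*pi/5) + exp(4*I*pi/5) + 3*exp(2*I*pi/5))*conj(1) + 1*(3 + 2*exp(-4*I*pi/5) + exp(-2*I*pi/5) + 3*exp(4*I*pi/5))*conj(1) + 1*(3 + 3*exp(-4*I*pi/5) + exp(2*I*pi/5) + 2*exp(4*I*pi/5))*conj(1) + 1*(3 + 3*exp(-2*I*pi/5) + exp(-4*I*pi/5) + 2*exp(2*I*pi/5))*conj(1)]
      = (1/5)[(9) + (3 + 2*exp(-2*I*pi/5) + exp(4*I*pi/5) + 3*exp(2*I*pi/5)) + (3 + 2*exp(-4*I*pi/5) + exp(-2*I*pi/5) + 3*exp(4*I*pi/5)) + (3 + 3*exp(-4*I*pi/5) + exp(2*I*pi/5) + 2*exp(4*I*pi/5)) + (3 + 3*exp(-2*I*pi/5) + exp(-4*I*pi/5) + 2*exp(2*I*pi/5))] = 15/5 = 3
  <chi_rho, chi_1> = (1/5)[1*(9)*conj(1) + 1*(3 + 2*exp(-2*I*pi/5) + exp(4*I*pi/5) + 3*exp(2*I*pi/5))*conj(exp(2*I*pi/5)) + 1*(3 + 2*exp(-4*I*pi/5) + exp(-2*I*pi/5) + 3*exp(4*I*pi/5))*conj(exp(4*I*pi/5)) + 1*(3 + 3*exp(-4*I*pi/5) + exp(2*I*pi/5) + 2*exp(4*I*pi/5))*conj(exp(-4*I*pi/5)) + 1*(3 + 3*exp(-2*I*pi/5) + exp(-4*I*pi/5) + 2*exp(2*I*pi/5))*conj(exp(-2*I*pi/5))]
      = (1/5)[(9) + (3 + 3*exp(-2*I*pi/5) + 2*exp(-4*I*pi/5) + exp(2*I*pi/5)) + (3 + 3*exp(-4*I*pi/5) + exp(4*I*pi/5) + 2*exp(2*I*pi/5)) + (3 + 2*exp(-2*I*pi/5) + exp(-4*I*pi/5) + 3*exp(4*I*pi/5)) + (3 + exp(-2*I*pi/5) + 2*exp(4*I*pi/5) + 3*exp(2*I*pi/5))] = 15/5 = 3
  <chi_rho, chi_2> = (1/5)[1*(9)*conj(1) + 1*(3 + 2*exp(-2*I*pi/5) + exp(4*I*pi/5) + 3*exp(2*I*pi/5))*conj(exp(4*I*pi/5)) + 1*(3 + 2*exp(-4*I*pi/5) + exp(-2*I*pi/5) + 3*exp(4*I*pi/5))*conj(exp(-2*I*pi/5)) + 1*(3 + 3*exp(-4*I*pi/5) + exp(2*I*pi/5) + 2*exp(4*I*pi/5))*conj(exp(2*I*pi/5)) + 1*(3 + 3*exp(-2*I*pi/5) + exp(-4*I*pi/5) + 2*exp(2*I*pi/5))*conj(exp(-4*I*pi/5))]
      = (1/5)[(9) + (1 + 3*exp(-2*I*pi/5) + 3*exp(-4*I*pi/5) + 2*exp(4*I*pi/5)) + (1 + 2*exp(-2*I*pi/5) + 3*exp(-4*I*pi/5) + 3*exp(2*I*pi/5)) + (1 + 3*exp(-2*I*pi/5) + 3*exp(4*I*pi/5) + 2*exp(2*I*pi/5)) + (1 + 2*exp(-4*I*pi/5) + 3*exp(4*I*pi/5) + 3*exp(2*I*pi/5))] = 5/5 = 1
  <chi_rho, chi_3> = (1/5)[1*(9)*conj(1) + 1*(3 + 2*exp(-2*I*pi/5) + exp(4*I*pi/5) + 3*exp(2*I*pi/5))*conj(exp(-4*I*pi/5)) + 1*(3 + 2*exp(-4*I*pi/5) + exp(-2*I*pi/5) + 3*exp(4*I*pi/5))*conj(exp(2*I*pi/5)) + 1*(3 + 3*exp(-4*I*pi/5) + exp(2*I*pi/5) + 2*exp(4*I*pi/5))*conj(exp(-2*I*pi/5)) + 1*(3 + 3*exp(-2*I*pi/5) + exp(-4*I*pi/5) + 2*exp(2*I*pi/5))*conj(exp(4*I*pi/5))]
      = (1/5)[(9) + (3*exp(-4*I*pi/5) + exp(-2*I*pi/5) + 3*exp(4*I*pi/5) + 2*exp(2*I*pi/5)) + (3*exp(-2*I*pi/5) + exp(-4*I*pi/5) + 2*exp(4*I*pi/5) + 3*exp(2*I*pi/5)) + (3*exp(-2*I*pi/5) + 2*exp(-4*I*pi/5) + exp(4*I*pi/5) + 3*exp(2*I*pi/5)) + (2*exp(-2*I*pi/5) + 3*exp(-4*I*pi/5) + exp(2*I*pi/5) + 3*exp(4*I*pi/5))] = 0/5 = 0
  <chi_rho, chi_4> = (1/5)[1*(9)*conj(1) + 1*(3 + 2*exp(-2*I*pi/5) + exp(4*I*pi/5) + 3*exp(2*I*pi/5))*conj(exp(-2*I*pi/5)) + 1*(3 + 2*exp(-4*I*pi/5) + exp(-2*I*pi/5) + 3*exp(4*I*pi/5))*conj(exp(-4*I*pi/5)) + 1*(3 + 3*exp(-4*I*pi/5) + exp(2*I*pi/5) + 2*exp(4*I*pi/5))*conj(exp(4*I*pi/5)) + 1*(3 + 3*exp(-2*I*pi/5) + exp(-4*I*pi/5) + 2*exp(2*I*pi/5))*conj(exp(2*I*pi/5))]
      = (1/5)[(9) + (2 + exp(-4*I*pi/5) + 3*exp(4*I*pi/5) + 3*exp(2*I*pi/5)) + (2 + 3*exp(-2*I*pi/5) + exp(2*I*pi/5) + 3*exp(4*I*pi/5)) + (2 + 3*exp(-4*I*pi/5) + exp(-2*I*pi/5) + 3*exp(2*I*pi/5)) + (2 + 3*exp(-2*I*pi/5) + 3*exp(-4*I*pi/5) + exp(4*I*pi/5))] = 10/5 = 2
(Exp terms are combined using exp(i*s)*conj(exp(i*t)) = exp(i*(s-t)), and sums of them are collapsed using the identity that for every m > 1 the m distinct m-th roots of unity sum to 0, e.g. 1 + exp(2*I*pi/3) + exp(-2*I*pi/3) = 0.)
Dimension check: dim(rho) = sum (mult * dim) = 3*1 + 3*1 + 1*1 + 0*1 + 2*1 = 9 = chi_rho(e) = 9.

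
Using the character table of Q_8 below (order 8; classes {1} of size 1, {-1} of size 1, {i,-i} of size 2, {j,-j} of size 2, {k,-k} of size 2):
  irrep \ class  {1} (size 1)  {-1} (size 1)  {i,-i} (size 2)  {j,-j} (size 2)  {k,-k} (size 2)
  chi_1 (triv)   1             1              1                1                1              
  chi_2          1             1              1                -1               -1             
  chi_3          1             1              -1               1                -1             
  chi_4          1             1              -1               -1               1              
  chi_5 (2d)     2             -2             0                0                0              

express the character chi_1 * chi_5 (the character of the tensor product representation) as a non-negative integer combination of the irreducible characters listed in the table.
chi_1 tensor chi_5 = chi_5 (all other irreducibles have multiplicity 0).

Why: The character of a tensor product is the pointwise product (chi_1 * chi_5)(C) = chi_1(C) * chi_5(C):
  {1}: (1)*(2), {-1}: (1)*(-2), {i,-i}: (1)*(0), {j,-j}: (1)*(0), {k,-k}: (1)*(0)
so (chi_1 * chi_5) takes values
  {1} -> 2, {-1} -> -2, {i,-i} -> 0, {j,-j} -> 0, {k,-k} -> 0.
Now take the inner product of this character with each irreducible chi from the table, <chi_1*chi_5, chi> = (1/8) sum_C |C| (chi_1*chi_5)(C) conj(chi(C)):
  <chi_1*chi_5, chi_1> = (1/8)[1*(2)*conj(1) + 1*(-2)*conj(1) + 2*(0)*conj(1) + 2*(0)*conj(1) + 2*(0)*conj(1)]
      = (1/8)[(2) + (-2) + (0) + (0) + (0)] = 0/8 = 0
  <chi_1*chi_5, chi_2> = (1/8)[1*(2)*conj(1) + 1*(-2)*conj(1) + 2*(0)*conj(1) + 2*(0)*conj(-1) + 2*(0)*conj(-1)]
      = (1/8)[(2) + (-2) + (0) + (0) + (0)] = 0/8 = 0
  <chi_1*chi_5, chi_3> = (1/8)[1*(2)*conj(1) + 1*(-2)*conj(1) + 2*(0)*conj(-1) + 2*(0)*conj(1) + 2*(0)*conj(-1)]
      = (1/8)[(2) + (-2) + (0) + (0) + (0)] = 0/8 = 0
  <chi_1*chi_5, chi_4> = (1/8)[1*(2)*conj(1) + 1*(-2)*conj(1) + 2*(0)*conj(-1) + 2*(0)*conj(-1) + 2*(0)*conj(1)]
      = (1/8)[(2) + (-2) + (0) + (0) + (0)] = 0/8 = 0
  <chi_1*chi_5, chi_5> = (1/8)[1*(2)*conj(2) + 1*(-2)*conj(-2) + 2*(0)*conj(0) + 2*(0)*conj(0) + 2*(0)*conj(0)]
      = (1/8)[(4) + (4) + (0) + (0) + (0)] = 8/8 = 1
Hence the multiplicities are chi_5: 1. Dimension check: dim(chi_1)*dim(chi_5) = 1*2 = 2 and sum (mult * dim) = 1*2 = 2.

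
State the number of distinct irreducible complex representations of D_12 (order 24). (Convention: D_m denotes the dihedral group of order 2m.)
9

Explanation: The number of irreducible complex representations of a finite group equals its number of conjugacy classes. D_12 has 9 conjugacy classes (n/2 + 3 for n even), so D_12 (order 24) has exactly 9 irreducible complex representations.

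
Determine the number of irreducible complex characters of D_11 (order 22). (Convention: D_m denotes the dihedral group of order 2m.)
7

Details: The number of irreducible complex representations of a finite group equals its number of conjugacy classes. D_11 has 7 conjugacy classes ((n+3)/2 for n odd), so D_11 (order 22) has exactly 7 irreducible complex representations.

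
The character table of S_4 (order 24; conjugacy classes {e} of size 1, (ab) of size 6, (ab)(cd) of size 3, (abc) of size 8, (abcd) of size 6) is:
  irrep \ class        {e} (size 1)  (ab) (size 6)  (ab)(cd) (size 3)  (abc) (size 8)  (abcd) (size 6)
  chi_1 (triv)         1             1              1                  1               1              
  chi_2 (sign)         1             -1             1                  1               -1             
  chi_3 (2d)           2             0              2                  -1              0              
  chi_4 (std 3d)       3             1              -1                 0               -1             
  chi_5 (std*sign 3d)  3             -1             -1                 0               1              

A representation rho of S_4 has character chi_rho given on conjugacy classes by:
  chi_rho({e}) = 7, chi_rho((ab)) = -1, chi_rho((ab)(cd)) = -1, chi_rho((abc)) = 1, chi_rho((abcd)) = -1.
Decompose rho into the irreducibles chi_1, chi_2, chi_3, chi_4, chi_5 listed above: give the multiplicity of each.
Multiplicities: chi_1: 0, chi_2: 1, chi_3: 0, chi_4: 1, chi_5: 1.

Details: Use <chi_rho, chi> = (1/|G|) sum_C |C| * chi_rho(C) * conj(chi(C)) with |G| = 24 for each irreducible chi in the table:
  <chi_rho, chi_1> = (1/24)[1*(7)*conj(1) + 6*(-1)*conj(1) + 3*(-1)*conj(1) + 8*(1)*conj(1) + 6*(-1)*conj(1)]
      = (1/24)[(7) + (-6) + (-3) + (8) + (-6)] = 0/24 = 0
  <chi_rho, chi_2> = (1/24)[1*(7)*conj(1) + 6*(-1)*conj(-1) + 3*(-1)*conj(1) + 8*(1)*conj(1) + 6*(-1)*conj(-1)]
      = (1/24)[(7) + (6) + (-3) + (8) + (6)] = 24/24 = 1
  <chi_rho, chi_3> = (1/24)[1*(7)*conj(2) + 6*(-1)*conj(0) + 3*(-1)*conj(2) + 8*(1)*conj(-1) + 6*(-1)*conj(0)]
      = (1/24)[(14) + (0) + (-6) + (-8) + (0)] = 0/24 = 0
  <chi_rho, chi_4> = (1/24)[1*(7)*conj(3) + 6*(-1)*conj(1) + 3*(-1)*conj(-1) + 8*(1)*conj(0) + 6*(-1)*conj(-1)]
      = (1/24)[(21) + (-6) + (3) + (0) + (6)] = 24/24 = 1
  <chi_rho, chi_5> = (1/24)[1*(7)*conj(3) + 6*(-1)*conj(-1) + 3*(-1)*conj(-1) + 8*(1)*conj(0) + 6*(-1)*conj(1)]
      = (1/24)[(21) + (6) + (3) + (0) + (-6)] = 24/24 = 1
Dimension check: dim(rho) = sum (mult * dim) = 0*1 + 1*1 + 0*2 + 1*3 + 1*3 = 7 = chi_rho(e) = 7.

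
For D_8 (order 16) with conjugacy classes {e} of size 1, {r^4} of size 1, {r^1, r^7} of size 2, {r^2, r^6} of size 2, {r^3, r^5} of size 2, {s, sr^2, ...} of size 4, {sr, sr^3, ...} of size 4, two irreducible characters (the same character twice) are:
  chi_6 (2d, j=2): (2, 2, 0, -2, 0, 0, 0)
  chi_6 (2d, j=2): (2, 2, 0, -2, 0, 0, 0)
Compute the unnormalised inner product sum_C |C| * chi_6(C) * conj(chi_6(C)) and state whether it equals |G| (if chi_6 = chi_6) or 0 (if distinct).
Sum = 16 = |G| = 16; so <chi_6, chi_6> = 1 (norm-1 confirms irreducibility).

Working: Compute term by term over conjugacy classes (|C| * chi_6(C) * conj(chi_6(C))):
  1*(2)*conj(2) + 1*(2)*conj(2) + 2*(0)*conj(0) + 2*(-2)*conj(-2) + 2*(0)*conj(0) + 4*(0)*conj(0) + 4*(0)*conj(0)
  = (4) + (4) + (0) + (8) + (0) + (0) + (0)
  = 16.
Dividing by |G| = 16 gives 16/16 = 1, matching the row-orthogonality relation <chi_6, chi_6> = [chi_6 = chi_6].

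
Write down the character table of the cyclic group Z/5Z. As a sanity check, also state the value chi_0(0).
Character table of Z/5Z (irreps indexed chi_0,...,chi_4 with chi_k(m) = zeta_5^(k*m), zeta_5 = exp(2*pi*i/5)):
  irrep \ class  {0} (size 1)  {1} (size 1)    {2} (size 1)    {3} (size 1)    {4} (size 1)  
  chi_0          1             1               1               1               1             
  chi_1          1             exp(2*I*pi/5)   exp(4*I*pi/5)   exp(-4*I*pi/5)  exp(-2*I*pi/5)
  chi_2          1             exp(4*I*pi/5)   exp(-2*I*pi/5)  exp(2*I*pi/5)   exp(-4*I*pi/5)
  chi_3          1             exp(-4*I*pi/5)  exp(2*I*pi/5)   exp(-2*I*pi/5)  exp(4*I*pi/5) 
  chi_4          1             exp(-2*I*pi/5)  exp(-4*I*pi/5)  exp(4*I*pi/5)   exp(2*I*pi/5) 

Spot check: chi_0(0) = zeta_5^(0*0) = zeta_5^0 = 1.

Explanation: Z/5Z is abelian, so all 5 irreducible complex representations are 1-dimensional. They are given by chi_k(m) = zeta_5^(k*m) for k = 0,...,4. Row orthogonality: sum_m chi_k(m) conj(chi_l(m)) = 5 * [k = l].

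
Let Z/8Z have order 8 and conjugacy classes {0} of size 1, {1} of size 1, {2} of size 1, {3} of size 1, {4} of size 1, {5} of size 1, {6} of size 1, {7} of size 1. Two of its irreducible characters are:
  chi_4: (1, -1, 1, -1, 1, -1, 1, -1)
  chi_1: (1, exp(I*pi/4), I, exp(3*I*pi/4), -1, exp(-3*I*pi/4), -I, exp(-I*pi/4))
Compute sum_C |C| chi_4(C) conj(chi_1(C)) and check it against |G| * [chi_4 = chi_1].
Sum = 0; so <chi_4, chi_1> = 0 (distinct irreducibles are orthogonal).

Proof sketch: Compute term by term over conjugacy classes (|C| * chi_4(C) * conj(chi_1(C))):
  1*(1)*conj(1) + 1*(-1)*conj(exp(I*pi/4)) + 1*(1)*conj(I) + 1*(-1)*conj(exp(3*I*pi/4)) + 1*(1)*conj(-1) + 1*(-1)*conj(exp(-3*I*pi/4)) + 1*(1)*conj(-I) + 1*(-1)*conj(exp(-I*pi/4))
  = (1) + (-exp(-I*pi/4)) + (-I) + (-exp(-3*I*pi/4)) + (-1) + (-exp(3*I*pi/4)) + (I) + (-exp(I*pi/4))
  = 0.
(Exp terms are combined using exp(i*s)*conj(exp(i*t)) = exp(i*(s-t)), and sums of them are collapsed using the identity that for every m > 1 the m distinct m-th roots of unity sum to 0, e.g. 1 + exp(2*I*pi/3) + exp(-2*I*pi/3) = 0.)
Dividing by |G| = 8 gives 0/8 = 0, matching the row-orthogonality relation <chi_4, chi_1> = [chi_4 = chi_1].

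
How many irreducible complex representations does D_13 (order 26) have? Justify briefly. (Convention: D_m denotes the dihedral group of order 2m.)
8

Details: The number of irreducible complex representations of a finite group equals its number of conjugacy classes. D_13 has 8 conjugacy classes ((n+3)/2 for n odd), so D_13 (order 26) has exactly 8 irreducible complex representations.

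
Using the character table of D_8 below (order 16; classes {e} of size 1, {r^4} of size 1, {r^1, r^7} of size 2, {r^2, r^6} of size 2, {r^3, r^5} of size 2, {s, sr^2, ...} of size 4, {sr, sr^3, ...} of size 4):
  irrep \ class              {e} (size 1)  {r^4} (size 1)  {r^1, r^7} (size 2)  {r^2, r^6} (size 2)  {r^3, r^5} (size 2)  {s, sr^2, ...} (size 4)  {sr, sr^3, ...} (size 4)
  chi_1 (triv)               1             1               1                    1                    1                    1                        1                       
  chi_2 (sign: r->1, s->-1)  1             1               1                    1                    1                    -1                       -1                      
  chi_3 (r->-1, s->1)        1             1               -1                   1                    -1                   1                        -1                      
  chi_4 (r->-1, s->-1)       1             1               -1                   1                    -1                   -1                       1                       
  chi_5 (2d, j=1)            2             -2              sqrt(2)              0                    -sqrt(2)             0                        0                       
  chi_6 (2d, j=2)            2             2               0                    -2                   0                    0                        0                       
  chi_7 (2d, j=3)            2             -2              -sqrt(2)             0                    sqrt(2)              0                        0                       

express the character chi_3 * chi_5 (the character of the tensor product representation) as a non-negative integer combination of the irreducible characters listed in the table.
chi_3 tensor chi_5 = chi_7 (all other irreducibles have multiplicity 0).

Why: The character of a tensor product is the pointwise product (chi_3 * chi_5)(C) = chi_3(C) * chi_5(C):
  {e}: (1)*(2), {r^4}: (1)*(-2), {r^1, r^7}: (-1)*(sqrt(2)), {r^2, r^6}: (1)*(0), {r^3, r^5}: (-1)*(-sqrt(2)), {s, sr^2, ...}: (1)*(0), {sr, sr^3, ...}: (-1)*(0)
so (chi_3 * chi_5) takes values
  {e} -> 2, {r^4} -> -2, {r^1, r^7} -> -sqrt(2), {r^2, r^6} -> 0, {r^3, r^5} -> sqrt(2), {s, sr^2, ...} -> 0, {sr, sr^3, ...} -> 0.
Now take the inner product of this character with each irreducible chi from the table, <chi_3*chi_5, chi> = (1/16) sum_C |C| (chi_3*chi_5)(C) conj(chi(C)):
  <chi_3*chi_5, chi_1> = (1/16)[1*(2)*conj(1) + 1*(-2)*conj(1) + 2*(-sqrt(2))*conj(1) + 2*(0)*conj(1) + 2*(sqrt(2))*conj(1) + 4*(0)*conj(1) + 4*(0)*conj(1)]
      = (1/16)[(2) + (-2) + (-2*sqrt(2)) + (0) + (2*sqrt(2)) + (0) + (0)] = 0/16 = 0
  <chi_3*chi_5, chi_2> = (1/16)[1*(2)*conj(1) + 1*(-2)*conj(1) + 2*(-sqrt(2))*conj(1) + 2*(0)*conj(1) + 2*(sqrt(2))*conj(1) + 4*(0)*conj(-1) + 4*(0)*conj(-1)]
      = (1/16)[(2) + (-2) + (-2*sqrt(2)) + (0) + (2*sqrt(2)) + (0) + (0)] = 0/16 = 0
  <chi_3*chi_5, chi_3> = (1/16)[1*(2)*conj(1) + 1*(-2)*conj(1) + 2*(-sqrt(2))*conj(-1) + 2*(0)*conj(1) + 2*(sqrt(2))*conj(-1) + 4*(0)*conj(1) + 4*(0)*conj(-1)]
      = (1/16)[(2) + (-2) + (2*sqrt(2)) + (0) + (-2*sqrt(2)) + (0) + (0)] = 0/16 = 0
  <chi_3*chi_5, chi_4> = (1/16)[1*(2)*conj(1) + 1*(-2)*conj(1) + 2*(-sqrt(2))*conj(-1) + 2*(0)*conj(1) + 2*(sqrt(2))*conj(-1) + 4*(0)*conj(-1) + 4*(0)*conj(1)]
      = (1/16)[(2) + (-2) + (2*sqrt(2)) + (0) + (-2*sqrt(2)) + (0) + (0)] = 0/16 = 0
  <chi_3*chi_5, chi_5> = (1/16)[1*(2)*conj(2) + 1*(-2)*conj(-2) + 2*(-sqrt(2))*conj(sqrt(2)) + 2*(0)*conj(0) + 2*(sqrt(2))*conj(-sqrt(2)) + 4*(0)*conj(0) + 4*(0)*conj(0)]
      = (1/16)[(4) + (4) + (-4) + (0) + (-4) + (0) + (0)] = 0/16 = 0
  <chi_3*chi_5, chi_6> = (1/16)[1*(2)*conj(2) + 1*(-2)*conj(2) + 2*(-sqrt(2))*conj(0) + 2*(0)*conj(-2) + 2*(sqrt(2))*conj(0) + 4*(0)*conj(0) + 4*(0)*conj(0)]
      = (1/16)[(4) + (-4) + (0) + (0) + (0) + (0) + (0)] = 0/16 = 0
  <chi_3*chi_5, chi_7> = (1/16)[1*(2)*conj(2) + 1*(-2)*conj(-2) + 2*(-sqrt(2))*conj(-sqrt(2)) + 2*(0)*conj(0) + 2*(sqrt(2))*conj(sqrt(2)) + 4*(0)*conj(0) + 4*(0)*conj(0)]
      = (1/16)[(4) + (4) + (4) + (0) + (4) + (0) + (0)] = 16/16 = 1
Hence the multiplicities are chi_7: 1. Dimension check: dim(chi_3)*dim(chi_5) = 1*2 = 2 and sum (mult * dim) = 1*2 = 2.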